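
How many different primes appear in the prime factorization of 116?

2

116 = 2^2 · 29
116 = 2^2 · 29, which has 2 distinct prime factors.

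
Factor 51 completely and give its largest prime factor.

51 = 3 · 17
17 is prime.
So 51 = 3 · 17; the largest prime factor is 17.

17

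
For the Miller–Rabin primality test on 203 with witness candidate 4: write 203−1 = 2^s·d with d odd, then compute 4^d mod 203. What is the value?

93

203 − 1 = 202 = 2^1 · 101, so d = 101.
4^1 ≡ 4 (mod 203)
4^2 ≡ 4^2 = 16 ≡ 16 (mod 203)
4^4 ≡ 16^2 = 256 ≡ 53 (mod 203)
4^8 ≡ 53^2 = 2809 ≡ 170 (mod 203)
4^16 ≡ 170^2 = 28900 ≡ 74 (mod 203)
4^32 ≡ 74^2 = 5476 ≡ 198 (mod 203)
4^64 ≡ 198^2 = 39204 ≡ 25 (mod 203)
101 = 64 + 32 + 4 + 1 in binary powers of 2.
So 4^101 ≡ 25 · 198 · 53 · 4 ≡ 93 (mod 203).
Squaring chain: 93; never reaches −1, so base 4 is a Miller–Rabin witness that 203 is composite.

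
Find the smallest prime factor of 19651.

43

19651 is odd.
Digit sum 22, not divisible by 3.
Ends in 1: not divisible by 5.
7: 19651 = 7·2807 + 2
11: 19651 = 11·1786 + 5
13: 19651 = 13·1511 + 8
17: 19651 = 17·1155 + 16
19: 19651 = 19·1034 + 5
23: 19651 = 23·854 + 9
29: 19651 = 29·677 + 18
31: 19651 = 31·633 + 28
37: 19651 = 37·531 + 4
41: 19651 = 41·479 + 12
43: 19651 = 43·457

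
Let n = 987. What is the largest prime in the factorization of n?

47

987 = 3 · 329
329 = 7 · 47
47 is prime.
So 987 = 3 · 7 · 47; the largest prime factor is 47.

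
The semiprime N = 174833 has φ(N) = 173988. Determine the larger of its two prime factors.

487

φ(n) = (p−1)(q−1) = n − (p+q) + 1, so p + q = 174833 − 173988 + 1 = 846.
p and q are the roots of t² − 846t + 174833 = 0.
Discriminant: 846² − 4·174833 = 715716 − 699332 = 16384; √16384 = 128.
q = (846 − 128)/2 = 359, p = (846 + 128)/2 = 487.
Check: 359 · 487 = 174833.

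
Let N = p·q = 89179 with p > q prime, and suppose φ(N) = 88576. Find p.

φ(n) = (p−1)(q−1) = n − (p+q) + 1, so p + q = 89179 − 88576 + 1 = 604.
p and q are the roots of t² − 604t + 89179 = 0.
Discriminant: 604² − 4·89179 = 364816 − 356716 = 8100; √8100 = 90.
q = (604 − 90)/2 = 257, p = (604 + 90)/2 = 347.
Check: 257 · 347 = 89179.

347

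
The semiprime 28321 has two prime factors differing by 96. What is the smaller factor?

Since p = q + 96, we have 28321 = q(q + 96), so q² + 96q − 28321 = 0.
Discriminant: 96² + 4·28321 = 9216 + 113284 = 122500; √122500 = 350.
q = (−96 + 350)/2 = 127, and p = q + 96 = 223.
Check: 127 · 223 = 28321.

127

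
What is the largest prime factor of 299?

23

299 = 13 · 23
23 is prime.
So 299 = 13 · 23; the largest prime factor is 23.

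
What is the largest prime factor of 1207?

1207 = 17 · 71
71 is prime.
So 1207 = 17 · 71; the largest prime factor is 71.

71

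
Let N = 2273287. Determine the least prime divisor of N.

2273287 is odd.
Digit sum 31, not divisible by 3.
Ends in 7: not divisible by 5.
7: 2273287 = 7·324755 + 2
11: 2273287 = 11·206662 + 5
13: 2273287 = 13·174868 + 3
17: 2273287 = 17·133722 + 13
19: 2273287 = 19·119646 + 13
23: 2273287 = 23·98838 + 13
29: 2273287 = 29·78389 + 6
31: 2273287 = 31·73331 + 26
37: 2273287 = 37·61440 + 7
41: 2273287 = 41·55446 + 1
43: 2273287 = 43·52867 + 6
47: 2273287 = 47·48367 + 38
53: 2273287 = 53·42892 + 11
59: 2273287 = 59·38530 + 17
61: 2273287 = 61·37267

61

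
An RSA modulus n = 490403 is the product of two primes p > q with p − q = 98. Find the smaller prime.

Since p = q + 98, we have 490403 = q(q + 98), so q² + 98q − 490403 = 0.
Discriminant: 98² + 4·490403 = 9604 + 1961612 = 1971216; √1971216 = 1404.
q = (−98 + 1404)/2 = 653, and p = q + 98 = 751.
Check: 653 · 751 = 490403.

653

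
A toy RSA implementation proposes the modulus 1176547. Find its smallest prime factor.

1176547 is odd.
Digit sum 31, not divisible by 3.
Ends in 7: not divisible by 5.
7: 1176547 = 7·168078 + 1
11: 1176547 = 11·106958 + 9
13: 1176547 = 13·90503 + 8
17: 1176547 = 17·69208 + 11
19: 1176547 = 19·61923 + 10
23: 1176547 = 23·51154 + 5
29: 1176547 = 29·40570 + 17
31: 1176547 = 31·37953 + 4
37: 1176547 = 37·31798 + 21
41: 1176547 = 41·28696 + 11
43: 1176547 = 43·27361 + 24
47: 1176547 = 47·25032 + 43
53: 1176547 = 53·22199

53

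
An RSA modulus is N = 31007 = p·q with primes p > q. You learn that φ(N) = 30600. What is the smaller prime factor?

101

φ(n) = (p−1)(q−1) = n − (p+q) + 1, so p + q = 31007 − 30600 + 1 = 408.
p and q are the roots of t² − 408t + 31007 = 0.
Discriminant: 408² − 4·31007 = 166464 − 124028 = 42436; √42436 = 206.
q = (408 − 206)/2 = 101, p = (408 + 206)/2 = 307.
Check: 101 · 307 = 31007.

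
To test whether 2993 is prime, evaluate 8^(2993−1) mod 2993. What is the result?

8^1 ≡ 8 (mod 2993)
8^2 ≡ 8^2 = 64 ≡ 64 (mod 2993)
8^4 ≡ 64^2 = 4096 ≡ 1103 (mod 2993)
8^8 ≡ 1103^2 = 1216609 ≡ 1451 (mod 2993)
8^16 ≡ 1451^2 = 2105401 ≡ 1322 (mod 2993)
8^32 ≡ 1322^2 = 1747684 ≡ 2765 (mod 2993)
8^64 ≡ 2765^2 = 7645225 ≡ 1103 (mod 2993)
8^128 ≡ 1103^2 = 1216609 ≡ 1451 (mod 2993)
8^256 ≡ 1451^2 = 2105401 ≡ 1322 (mod 2993)
8^512 ≡ 1322^2 = 1747684 ≡ 2765 (mod 2993)
8^1024 ≡ 2765^2 = 7645225 ≡ 1103 (mod 2993)
8^2048 ≡ 1103^2 = 1216609 ≡ 1451 (mod 2993)
2992 = 2048 + 512 + 256 + 128 + 32 + 16 in binary powers of 2.
So 8^2992 ≡ 1451 · 2765 · 1322 · 1451 · 2765 · 1322 ≡ 592 (mod 2993).
Since 592 ≠ 1, base 8 is a Fermat witness: 2993 is composite.

592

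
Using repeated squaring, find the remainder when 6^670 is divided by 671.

353

6^1 ≡ 6 (mod 671)
6^2 ≡ 6^2 = 36 ≡ 36 (mod 671)
6^4 ≡ 36^2 = 1296 ≡ 625 (mod 671)
6^8 ≡ 625^2 = 390625 ≡ 103 (mod 671)
6^16 ≡ 103^2 = 10609 ≡ 544 (mod 671)
6^32 ≡ 544^2 = 295936 ≡ 25 (mod 671)
6^64 ≡ 25^2 = 625 ≡ 625 (mod 671)
6^128 ≡ 625^2 = 390625 ≡ 103 (mod 671)
6^256 ≡ 103^2 = 10609 ≡ 544 (mod 671)
6^512 ≡ 544^2 = 295936 ≡ 25 (mod 671)
670 = 512 + 128 + 16 + 8 + 4 + 2 in binary powers of 2.
So 6^670 ≡ 25 · 103 · 544 · 103 · 625 · 36 ≡ 353 (mod 671).
Since 353 ≠ 1, base 6 is a Fermat witness: 671 is composite.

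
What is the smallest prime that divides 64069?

79

64069 is odd.
Digit sum 25, not divisible by 3.
Ends in 9: not divisible by 5.
7: 64069 = 7·9152 + 5
11: 64069 = 11·5824 + 5
13: 64069 = 13·4928 + 5
17: 64069 = 17·3768 + 13
19: 64069 = 19·3372 + 1
23: 64069 = 23·2785 + 14
29: 64069 = 29·2209 + 8
31: 64069 = 31·2066 + 23
37: 64069 = 37·1731 + 22
41: 64069 = 41·1562 + 27
43: 64069 = 43·1489 + 42
47: 64069 = 47·1363 + 8
53: 64069 = 53·1208 + 45
59: 64069 = 59·1085 + 54
61: 64069 = 61·1050 + 19
67: 64069 = 67·956 + 17
71: 64069 = 71·902 + 27
73: 64069 = 73·877 + 48
79: 64069 = 79·811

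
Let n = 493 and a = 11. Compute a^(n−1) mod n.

285

11^1 ≡ 11 (mod 493)
11^2 ≡ 11^2 = 121 ≡ 121 (mod 493)
11^4 ≡ 121^2 = 14641 ≡ 344 (mod 493)
11^8 ≡ 344^2 = 118336 ≡ 16 (mod 493)
11^16 ≡ 16^2 = 256 ≡ 256 (mod 493)
11^32 ≡ 256^2 = 65536 ≡ 460 (mod 493)
11^64 ≡ 460^2 = 211600 ≡ 103 (mod 493)
11^128 ≡ 103^2 = 10609 ≡ 256 (mod 493)
11^256 ≡ 256^2 = 65536 ≡ 460 (mod 493)
492 = 256 + 128 + 64 + 32 + 8 + 4 in binary powers of 2.
So 11^492 ≡ 460 · 256 · 103 · 460 · 16 · 344 ≡ 285 (mod 493).
Since 285 ≠ 1, base 11 is a Fermat witness: 493 is composite.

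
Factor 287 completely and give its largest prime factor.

287 = 7 · 41
41 is prime.
So 287 = 7 · 41; the largest prime factor is 41.

41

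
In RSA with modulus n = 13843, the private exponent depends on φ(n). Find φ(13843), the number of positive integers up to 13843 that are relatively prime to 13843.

13608

Factor: 13843 = 109 · 127.
φ(13843) = (109−1) · (127−1) = 108 · 126 = 13608.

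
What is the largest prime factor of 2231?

97

2231 = 23 · 97
97 is prime.
So 2231 = 23 · 97; the largest prime factor is 97.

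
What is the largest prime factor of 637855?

83

637855 = 5 · 127571
127571 = 29 · 4399
4399 = 53 · 83
83 is prime.
So 637855 = 5 · 29 · 53 · 83; the largest prime factor is 83.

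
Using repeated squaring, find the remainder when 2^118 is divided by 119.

2^1 ≡ 2 (mod 119)
2^2 ≡ 2^2 = 4 ≡ 4 (mod 119)
2^4 ≡ 4^2 = 16 ≡ 16 (mod 119)
2^8 ≡ 16^2 = 256 ≡ 18 (mod 119)
2^16 ≡ 18^2 = 324 ≡ 86 (mod 119)
2^32 ≡ 86^2 = 7396 ≡ 18 (mod 119)
2^64 ≡ 18^2 = 324 ≡ 86 (mod 119)
118 = 64 + 32 + 16 + 4 + 2 in binary powers of 2.
So 2^118 ≡ 86 · 18 · 86 · 16 · 4 ≡ 30 (mod 119).
Since 30 ≠ 1, base 2 is a Fermat witness: 119 is composite.

30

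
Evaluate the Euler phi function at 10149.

6336

Factor: 10149 = 3 · 17 · 199.
φ(10149) = (3−1) · (17−1) · (199−1) = 2 · 16 · 198 = 6336.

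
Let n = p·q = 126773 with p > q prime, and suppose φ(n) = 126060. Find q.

φ(n) = (p−1)(q−1) = n − (p+q) + 1, so p + q = 126773 − 126060 + 1 = 714.
p and q are the roots of t² − 714t + 126773 = 0.
Discriminant: 714² − 4·126773 = 509796 − 507092 = 2704; √2704 = 52.
q = (714 − 52)/2 = 331, p = (714 + 52)/2 = 383.
Check: 331 · 383 = 126773.

331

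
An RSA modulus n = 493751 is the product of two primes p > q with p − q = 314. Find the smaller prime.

563

Since p = q + 314, we have 493751 = q(q + 314), so q² + 314q − 493751 = 0.
Discriminant: 314² + 4·493751 = 98596 + 1975004 = 2073600; √2073600 = 1440.
q = (−314 + 1440)/2 = 563, and p = q + 314 = 877.
Check: 563 · 877 = 493751.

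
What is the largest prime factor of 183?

183 = 3 · 61
61 is prime.
So 183 = 3 · 61; the largest prime factor is 61.

61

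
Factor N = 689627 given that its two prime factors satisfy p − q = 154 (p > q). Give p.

911

Since p = q + 154, we have 689627 = q(q + 154), so q² + 154q − 689627 = 0.
Discriminant: 154² + 4·689627 = 23716 + 2758508 = 2782224; √2782224 = 1668.
q = (−154 + 1668)/2 = 757, and p = q + 154 = 911.
Check: 757 · 911 = 689627.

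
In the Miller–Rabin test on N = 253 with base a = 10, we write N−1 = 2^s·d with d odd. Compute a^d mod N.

253 − 1 = 252 = 2^2 · 63, so d = 63.
10^1 ≡ 10 (mod 253)
10^2 ≡ 10^2 = 100 ≡ 100 (mod 253)
10^4 ≡ 100^2 = 10000 ≡ 133 (mod 253)
10^8 ≡ 133^2 = 17689 ≡ 232 (mod 253)
10^16 ≡ 232^2 = 53824 ≡ 188 (mod 253)
10^32 ≡ 188^2 = 35344 ≡ 177 (mod 253)
63 = 32 + 16 + 8 + 4 + 2 + 1 in binary powers of 2.
So 10^63 ≡ 177 · 188 · 232 · 133 · 100 · 10 ≡ 21 (mod 253).
Squaring chain: 21 → 188; never reaches −1, so base 10 is a Miller–Rabin witness that 253 is composite.

21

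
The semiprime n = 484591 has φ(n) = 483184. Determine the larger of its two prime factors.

809

φ(n) = (p−1)(q−1) = n − (p+q) + 1, so p + q = 484591 − 483184 + 1 = 1408.
p and q are the roots of t² − 1408t + 484591 = 0.
Discriminant: 1408² − 4·484591 = 1982464 − 1938364 = 44100; √44100 = 210.
q = (1408 − 210)/2 = 599, p = (1408 + 210)/2 = 809.
Check: 599 · 809 = 484591.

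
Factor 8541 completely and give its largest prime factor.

8541 = 3 · 2847
2847 = 3 · 949
949 = 13 · 73
73 is prime.
So 8541 = 3^2 · 13 · 73; the largest prime factor is 73.

73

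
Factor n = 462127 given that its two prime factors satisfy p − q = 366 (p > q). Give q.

521

Since p = q + 366, we have 462127 = q(q + 366), so q² + 366q − 462127 = 0.
Discriminant: 366² + 4·462127 = 133956 + 1848508 = 1982464; √1982464 = 1408.
q = (−366 + 1408)/2 = 521, and p = q + 366 = 887.
Check: 521 · 887 = 462127.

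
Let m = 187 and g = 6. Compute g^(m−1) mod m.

6^1 ≡ 6 (mod 187)
6^2 ≡ 6^2 = 36 ≡ 36 (mod 187)
6^4 ≡ 36^2 = 1296 ≡ 174 (mod 187)
6^8 ≡ 174^2 = 30276 ≡ 169 (mod 187)
6^16 ≡ 169^2 = 28561 ≡ 137 (mod 187)
6^32 ≡ 137^2 = 18769 ≡ 69 (mod 187)
6^64 ≡ 69^2 = 4761 ≡ 86 (mod 187)
6^128 ≡ 86^2 = 7396 ≡ 103 (mod 187)
186 = 128 + 32 + 16 + 8 + 2 in binary powers of 2.
So 6^186 ≡ 103 · 69 · 137 · 169 · 36 ≡ 49 (mod 187).
Since 49 ≠ 1, base 6 is a Fermat witness: 187 is composite.

49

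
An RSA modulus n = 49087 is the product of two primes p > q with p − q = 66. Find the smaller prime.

191

Since p = q + 66, we have 49087 = q(q + 66), so q² + 66q − 49087 = 0.
Discriminant: 66² + 4·49087 = 4356 + 196348 = 200704; √200704 = 448.
q = (−66 + 448)/2 = 191, and p = q + 66 = 257.
Check: 191 · 257 = 49087.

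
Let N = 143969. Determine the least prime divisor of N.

7

143969 is odd.
Digit sum 32, not divisible by 3.
Ends in 9: not divisible by 5.
7: 143969 = 7·20567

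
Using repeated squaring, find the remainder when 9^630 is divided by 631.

1

9^1 ≡ 9 (mod 631)
9^2 ≡ 9^2 = 81 ≡ 81 (mod 631)
9^4 ≡ 81^2 = 6561 ≡ 251 (mod 631)
9^8 ≡ 251^2 = 63001 ≡ 532 (mod 631)
9^16 ≡ 532^2 = 283024 ≡ 336 (mod 631)
9^32 ≡ 336^2 = 112896 ≡ 578 (mod 631)
9^64 ≡ 578^2 = 334084 ≡ 285 (mod 631)
9^128 ≡ 285^2 = 81225 ≡ 457 (mod 631)
9^256 ≡ 457^2 = 208849 ≡ 619 (mod 631)
9^512 ≡ 619^2 = 383161 ≡ 144 (mod 631)
630 = 512 + 64 + 32 + 16 + 4 + 2 in binary powers of 2.
So 9^630 ≡ 144 · 285 · 578 · 336 · 251 · 81 ≡ 1 (mod 631).
Since the result is 1, base 9 gives no evidence that 631 is composite.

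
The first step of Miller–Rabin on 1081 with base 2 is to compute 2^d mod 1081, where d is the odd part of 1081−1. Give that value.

1081 − 1 = 1080 = 2^3 · 135, so d = 135.
2^1 ≡ 2 (mod 1081)
2^2 ≡ 2^2 = 4 ≡ 4 (mod 1081)
2^4 ≡ 4^2 = 16 ≡ 16 (mod 1081)
2^8 ≡ 16^2 = 256 ≡ 256 (mod 1081)
2^16 ≡ 256^2 = 65536 ≡ 676 (mod 1081)
2^32 ≡ 676^2 = 456976 ≡ 794 (mod 1081)
2^64 ≡ 794^2 = 630436 ≡ 213 (mod 1081)
2^128 ≡ 213^2 = 45369 ≡ 1048 (mod 1081)
135 = 128 + 4 + 2 + 1 in binary powers of 2.
So 2^135 ≡ 1048 · 16 · 4 · 2 ≡ 100 (mod 1081).
Squaring chain: 100 → 271 → 1014; never reaches −1, so base 2 is a Miller–Rabin witness that 1081 is composite.

100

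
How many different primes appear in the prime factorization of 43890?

43890 = 2 · 21945
21945 = 3 · 7315
7315 = 5 · 1463
1463 = 7 · 209
209 = 11 · 19
43890 = 2 · 3 · 5 · 7 · 11 · 19, which has 6 distinct prime factors.

6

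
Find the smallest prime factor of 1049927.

1049927 is odd.
Digit sum 32, not divisible by 3.
Ends in 7: not divisible by 5.
7: 1049927 = 7·149989 + 4
11: 1049927 = 11·95447 + 10
13: 1049927 = 13·80763 + 8
17: 1049927 = 17·61760 + 7
19: 1049927 = 19·55259 + 6
23: 1049927 = 23·45649

23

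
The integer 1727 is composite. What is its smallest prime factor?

1727 is odd.
Digit sum 17, not divisible by 3.
Ends in 7: not divisible by 5.
7: 1727 = 7·246 + 5
11: 1727 = 11·157

11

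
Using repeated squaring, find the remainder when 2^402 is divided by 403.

376

2^1 ≡ 2 (mod 403)
2^2 ≡ 2^2 = 4 ≡ 4 (mod 403)
2^4 ≡ 4^2 = 16 ≡ 16 (mod 403)
2^8 ≡ 16^2 = 256 ≡ 256 (mod 403)
2^16 ≡ 256^2 = 65536 ≡ 250 (mod 403)
2^32 ≡ 250^2 = 62500 ≡ 35 (mod 403)
2^64 ≡ 35^2 = 1225 ≡ 16 (mod 403)
2^128 ≡ 16^2 = 256 ≡ 256 (mod 403)
2^256 ≡ 256^2 = 65536 ≡ 250 (mod 403)
402 = 256 + 128 + 16 + 2 in binary powers of 2.
So 2^402 ≡ 250 · 256 · 250 · 4 ≡ 376 (mod 403).
Since 376 ≠ 1, base 2 is a Fermat witness: 403 is composite.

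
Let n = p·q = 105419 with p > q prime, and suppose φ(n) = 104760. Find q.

φ(n) = (p−1)(q−1) = n − (p+q) + 1, so p + q = 105419 − 104760 + 1 = 660.
p and q are the roots of t² − 660t + 105419 = 0.
Discriminant: 660² − 4·105419 = 435600 − 421676 = 13924; √13924 = 118.
q = (660 − 118)/2 = 271, p = (660 + 118)/2 = 389.
Check: 271 · 389 = 105419.

271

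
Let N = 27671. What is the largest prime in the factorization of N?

67

27671 = 7 · 3953
3953 = 59 · 67
67 is prime.
So 27671 = 7 · 59 · 67; the largest prime factor is 67.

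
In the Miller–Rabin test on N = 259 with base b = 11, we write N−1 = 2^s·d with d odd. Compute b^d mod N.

36

259 − 1 = 258 = 2^1 · 129, so d = 129.
11^1 ≡ 11 (mod 259)
11^2 ≡ 11^2 = 121 ≡ 121 (mod 259)
11^4 ≡ 121^2 = 14641 ≡ 137 (mod 259)
11^8 ≡ 137^2 = 18769 ≡ 121 (mod 259)
11^16 ≡ 121^2 = 14641 ≡ 137 (mod 259)
11^32 ≡ 137^2 = 18769 ≡ 121 (mod 259)
11^64 ≡ 121^2 = 14641 ≡ 137 (mod 259)
11^128 ≡ 137^2 = 18769 ≡ 121 (mod 259)
129 = 128 + 1 in binary powers of 2.
So 11^129 ≡ 121 · 11 ≡ 36 (mod 259).
Squaring chain: 36; never reaches −1, so base 11 is a Miller–Rabin witness that 259 is composite.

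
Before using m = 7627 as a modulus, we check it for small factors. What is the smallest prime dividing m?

29

7627 is odd.
Digit sum 22, not divisible by 3.
Ends in 7: not divisible by 5.
7: 7627 = 7·1089 + 4
11: 7627 = 11·693 + 4
13: 7627 = 13·586 + 9
17: 7627 = 17·448 + 11
19: 7627 = 19·401 + 8
23: 7627 = 23·331 + 14
29: 7627 = 29·263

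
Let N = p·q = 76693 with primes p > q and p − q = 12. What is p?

Since p = q + 12, we have 76693 = q(q + 12), so q² + 12q − 76693 = 0.
Discriminant: 12² + 4·76693 = 144 + 306772 = 306916; √306916 = 554.
q = (−12 + 554)/2 = 271, and p = q + 12 = 283.
Check: 271 · 283 = 76693.

283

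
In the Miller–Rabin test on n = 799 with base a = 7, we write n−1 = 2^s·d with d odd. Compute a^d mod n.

799 − 1 = 798 = 2^1 · 399, so d = 399.
7^1 ≡ 7 (mod 799)
7^2 ≡ 7^2 = 49 ≡ 49 (mod 799)
7^4 ≡ 49^2 = 2401 ≡ 4 (mod 799)
7^8 ≡ 4^2 = 16 ≡ 16 (mod 799)
7^16 ≡ 16^2 = 256 ≡ 256 (mod 799)
7^32 ≡ 256^2 = 65536 ≡ 18 (mod 799)
7^64 ≡ 18^2 = 324 ≡ 324 (mod 799)
7^128 ≡ 324^2 = 104976 ≡ 307 (mod 799)
7^256 ≡ 307^2 = 94249 ≡ 766 (mod 799)
399 = 256 + 128 + 8 + 4 + 2 + 1 in binary powers of 2.
So 7^399 ≡ 766 · 307 · 16 · 4 · 49 · 7 ≡ 345 (mod 799).
Squaring chain: 345; never reaches −1, so base 7 is a Miller–Rabin witness that 799 is composite.

345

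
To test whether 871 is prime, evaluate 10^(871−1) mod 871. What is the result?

10^1 ≡ 10 (mod 871)
10^2 ≡ 10^2 = 100 ≡ 100 (mod 871)
10^4 ≡ 100^2 = 10000 ≡ 419 (mod 871)
10^8 ≡ 419^2 = 175561 ≡ 490 (mod 871)
10^16 ≡ 490^2 = 240100 ≡ 575 (mod 871)
10^32 ≡ 575^2 = 330625 ≡ 516 (mod 871)
10^64 ≡ 516^2 = 266256 ≡ 601 (mod 871)
10^128 ≡ 601^2 = 361201 ≡ 607 (mod 871)
10^256 ≡ 607^2 = 368449 ≡ 16 (mod 871)
10^512 ≡ 16^2 = 256 ≡ 256 (mod 871)
870 = 512 + 256 + 64 + 32 + 4 + 2 in binary powers of 2.
So 10^870 ≡ 256 · 16 · 601 · 516 · 419 · 100 ≡ 625 (mod 871).
Since 625 ≠ 1, base 10 is a Fermat witness: 871 is composite.

625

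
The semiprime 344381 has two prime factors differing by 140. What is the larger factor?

Since p = q + 140, we have 344381 = q(q + 140), so q² + 140q − 344381 = 0.
Discriminant: 140² + 4·344381 = 19600 + 1377524 = 1397124; √1397124 = 1182.
q = (−140 + 1182)/2 = 521, and p = q + 140 = 661.
Check: 521 · 661 = 344381.

661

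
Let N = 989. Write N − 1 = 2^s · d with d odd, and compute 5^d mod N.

989 − 1 = 988 = 2^2 · 247, so d = 247.
5^1 ≡ 5 (mod 989)
5^2 ≡ 5^2 = 25 ≡ 25 (mod 989)
5^4 ≡ 25^2 = 625 ≡ 625 (mod 989)
5^8 ≡ 625^2 = 390625 ≡ 959 (mod 989)
5^16 ≡ 959^2 = 919681 ≡ 900 (mod 989)
5^32 ≡ 900^2 = 810000 ≡ 9 (mod 989)
5^64 ≡ 9^2 = 81 ≡ 81 (mod 989)
5^128 ≡ 81^2 = 6561 ≡ 627 (mod 989)
247 = 128 + 64 + 32 + 16 + 4 + 2 + 1 in binary powers of 2.
So 5^247 ≡ 627 · 81 · 9 · 900 · 625 · 25 · 5 ≡ 89 (mod 989).
Squaring chain: 89 → 9; never reaches −1, so base 5 is a Miller–Rabin witness that 989 is composite.

89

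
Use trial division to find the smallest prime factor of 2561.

2561 is odd.
Digit sum 14, not divisible by 3.
Ends in 1: not divisible by 5.
7: 2561 = 7·365 + 6
11: 2561 = 11·232 + 9
13: 2561 = 13·197

13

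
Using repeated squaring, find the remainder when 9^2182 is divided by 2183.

1196

9^1 ≡ 9 (mod 2183)
9^2 ≡ 9^2 = 81 ≡ 81 (mod 2183)
9^4 ≡ 81^2 = 6561 ≡ 12 (mod 2183)
9^8 ≡ 12^2 = 144 ≡ 144 (mod 2183)
9^16 ≡ 144^2 = 20736 ≡ 1089 (mod 2183)
9^32 ≡ 1089^2 = 1185921 ≡ 552 (mod 2183)
9^64 ≡ 552^2 = 304704 ≡ 1267 (mod 2183)
9^128 ≡ 1267^2 = 1605289 ≡ 784 (mod 2183)
9^256 ≡ 784^2 = 614656 ≡ 1233 (mod 2183)
9^512 ≡ 1233^2 = 1520289 ≡ 921 (mod 2183)
9^1024 ≡ 921^2 = 848241 ≡ 1237 (mod 2183)
9^2048 ≡ 1237^2 = 1530169 ≡ 2069 (mod 2183)
2182 = 2048 + 128 + 4 + 2 in binary powers of 2.
So 9^2182 ≡ 2069 · 784 · 12 · 81 ≡ 1196 (mod 2183).
Since 1196 ≠ 1, base 9 is a Fermat witness: 2183 is composite.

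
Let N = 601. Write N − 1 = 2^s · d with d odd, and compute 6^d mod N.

601 − 1 = 600 = 2^3 · 75, so d = 75.
6^1 ≡ 6 (mod 601)
6^2 ≡ 6^2 = 36 ≡ 36 (mod 601)
6^4 ≡ 36^2 = 1296 ≡ 94 (mod 601)
6^8 ≡ 94^2 = 8836 ≡ 422 (mod 601)
6^16 ≡ 422^2 = 178084 ≡ 188 (mod 601)
6^32 ≡ 188^2 = 35344 ≡ 486 (mod 601)
6^64 ≡ 486^2 = 236196 ≡ 3 (mod 601)
75 = 64 + 8 + 2 + 1 in binary powers of 2.
So 6^75 ≡ 3 · 422 · 36 · 6 ≡ 1 (mod 601).
Since 6^d ≡ 1 (mod 601), base 6 does not prove 601 composite.

1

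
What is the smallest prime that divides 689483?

61

689483 is odd.
Digit sum 38, not divisible by 3.
Ends in 3: not divisible by 5.
7: 689483 = 7·98497 + 4
11: 689483 = 11·62680 + 3
13: 689483 = 13·53037 + 2
17: 689483 = 17·40557 + 14
19: 689483 = 19·36288 + 11
23: 689483 = 23·29977 + 12
29: 689483 = 29·23775 + 8
31: 689483 = 31·22241 + 12
37: 689483 = 37·18634 + 25
41: 689483 = 41·16816 + 27
43: 689483 = 43·16034 + 21
47: 689483 = 47·14669 + 40
53: 689483 = 53·13009 + 6
59: 689483 = 59·11686 + 9
61: 689483 = 61·11303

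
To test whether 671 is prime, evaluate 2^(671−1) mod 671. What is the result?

2^1 ≡ 2 (mod 671)
2^2 ≡ 2^2 = 4 ≡ 4 (mod 671)
2^4 ≡ 4^2 = 16 ≡ 16 (mod 671)
2^8 ≡ 16^2 = 256 ≡ 256 (mod 671)
2^16 ≡ 256^2 = 65536 ≡ 449 (mod 671)
2^32 ≡ 449^2 = 201601 ≡ 301 (mod 671)
2^64 ≡ 301^2 = 90601 ≡ 16 (mod 671)
2^128 ≡ 16^2 = 256 ≡ 256 (mod 671)
2^256 ≡ 256^2 = 65536 ≡ 449 (mod 671)
2^512 ≡ 449^2 = 201601 ≡ 301 (mod 671)
670 = 512 + 128 + 16 + 8 + 4 + 2 in binary powers of 2.
So 2^670 ≡ 301 · 256 · 449 · 256 · 16 · 4 ≡ 353 (mod 671).
Since 353 ≠ 1, base 2 is a Fermat witness: 671 is composite.

353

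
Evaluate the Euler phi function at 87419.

80136

Factor: 87419 = 19 · 43 · 107.
φ(87419) = (19−1) · (43−1) · (107−1) = 18 · 42 · 106 = 80136.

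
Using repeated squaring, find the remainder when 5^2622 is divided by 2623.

5^1 ≡ 5 (mod 2623)
5^2 ≡ 5^2 = 25 ≡ 25 (mod 2623)
5^4 ≡ 25^2 = 625 ≡ 625 (mod 2623)
5^8 ≡ 625^2 = 390625 ≡ 2421 (mod 2623)
5^16 ≡ 2421^2 = 5861241 ≡ 1459 (mod 2623)
5^32 ≡ 1459^2 = 2128681 ≡ 1428 (mod 2623)
5^64 ≡ 1428^2 = 2039184 ≡ 1113 (mod 2623)
5^128 ≡ 1113^2 = 1238769 ≡ 713 (mod 2623)
5^256 ≡ 713^2 = 508369 ≡ 2130 (mod 2623)
5^512 ≡ 2130^2 = 4536900 ≡ 1733 (mod 2623)
5^1024 ≡ 1733^2 = 3003289 ≡ 2577 (mod 2623)
5^2048 ≡ 2577^2 = 6640929 ≡ 2116 (mod 2623)
2622 = 2048 + 512 + 32 + 16 + 8 + 4 + 2 in binary powers of 2.
So 5^2622 ≡ 2116 · 1733 · 1428 · 1459 · 2421 · 625 · 25 ≡ 1301 (mod 2623).
Since 1301 ≠ 1, base 5 is a Fermat witness: 2623 is composite.

1301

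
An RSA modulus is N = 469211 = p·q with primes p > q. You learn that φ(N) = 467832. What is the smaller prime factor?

φ(n) = (p−1)(q−1) = n − (p+q) + 1, so p + q = 469211 − 467832 + 1 = 1380.
p and q are the roots of t² − 1380t + 469211 = 0.
Discriminant: 1380² − 4·469211 = 1904400 − 1876844 = 27556; √27556 = 166.
q = (1380 − 166)/2 = 607, p = (1380 + 166)/2 = 773.
Check: 607 · 773 = 469211.

607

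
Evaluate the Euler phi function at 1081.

1012

Factor: 1081 = 23 · 47.
φ(1081) = (23−1) · (47−1) = 22 · 46 = 1012.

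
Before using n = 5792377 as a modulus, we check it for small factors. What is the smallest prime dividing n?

61

5792377 is odd.
Digit sum 40, not divisible by 3.
Ends in 7: not divisible by 5.
7: 5792377 = 7·827482 + 3
11: 5792377 = 11·526579 + 8
13: 5792377 = 13·445567 + 6
17: 5792377 = 17·340728 + 1
19: 5792377 = 19·304861 + 18
23: 5792377 = 23·251842 + 11
29: 5792377 = 29·199737 + 4
31: 5792377 = 31·186850 + 27
37: 5792377 = 37·156550 + 27
41: 5792377 = 41·141277 + 20
43: 5792377 = 43·134706 + 19
47: 5792377 = 47·123242 + 3
53: 5792377 = 53·109290 + 7
59: 5792377 = 59·98175 + 52
61: 5792377 = 61·94957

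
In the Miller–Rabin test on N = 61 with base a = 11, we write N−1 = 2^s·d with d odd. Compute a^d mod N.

50

61 − 1 = 60 = 2^2 · 15, so d = 15.
11^1 ≡ 11 (mod 61)
11^2 ≡ 11^2 = 121 ≡ 60 (mod 61)
11^4 ≡ 60^2 = 3600 ≡ 1 (mod 61)
11^8 ≡ 1^2 = 1 ≡ 1 (mod 61)
15 = 8 + 4 + 2 + 1 in binary powers of 2.
So 11^15 ≡ 1 · 1 · 60 · 11 ≡ 50 (mod 61).
Squaring chain: 50 → 60; reaches −1, so base 11 does not prove 61 composite.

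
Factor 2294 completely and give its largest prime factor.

2294 = 2 · 1147
1147 = 31 · 37
37 is prime.
So 2294 = 2 · 31 · 37; the largest prime factor is 37.

37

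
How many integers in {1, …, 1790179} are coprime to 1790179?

1742976

Factor: 1790179 = 73 · 137 · 179.
φ(1790179) = (73−1) · (137−1) · (179−1) = 72 · 136 · 178 = 1742976.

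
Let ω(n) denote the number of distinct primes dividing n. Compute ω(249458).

249458 = 2 · 124729
124729 = 11 · 11339
11339 = 17 · 667
667 = 23 · 29
249458 = 2 · 11 · 17 · 23 · 29, which has 5 distinct prime factors.

5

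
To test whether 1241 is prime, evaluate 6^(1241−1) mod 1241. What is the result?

6^1 ≡ 6 (mod 1241)
6^2 ≡ 6^2 = 36 ≡ 36 (mod 1241)
6^4 ≡ 36^2 = 1296 ≡ 55 (mod 1241)
6^8 ≡ 55^2 = 3025 ≡ 543 (mod 1241)
6^16 ≡ 543^2 = 294849 ≡ 732 (mod 1241)
6^32 ≡ 732^2 = 535824 ≡ 953 (mod 1241)
6^64 ≡ 953^2 = 908209 ≡ 1038 (mod 1241)
6^128 ≡ 1038^2 = 1077444 ≡ 256 (mod 1241)
6^256 ≡ 256^2 = 65536 ≡ 1004 (mod 1241)
6^512 ≡ 1004^2 = 1008016 ≡ 324 (mod 1241)
6^1024 ≡ 324^2 = 104976 ≡ 732 (mod 1241)
1240 = 1024 + 128 + 64 + 16 + 8 in binary powers of 2.
So 6^1240 ≡ 732 · 256 · 1038 · 732 · 543 ≡ 951 (mod 1241).
Since 951 ≠ 1, base 6 is a Fermat witness: 1241 is composite.

951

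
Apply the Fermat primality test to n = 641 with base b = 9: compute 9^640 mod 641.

9^1 ≡ 9 (mod 641)
9^2 ≡ 9^2 = 81 ≡ 81 (mod 641)
9^4 ≡ 81^2 = 6561 ≡ 151 (mod 641)
9^8 ≡ 151^2 = 22801 ≡ 366 (mod 641)
9^16 ≡ 366^2 = 133956 ≡ 628 (mod 641)
9^32 ≡ 628^2 = 394384 ≡ 169 (mod 641)
9^64 ≡ 169^2 = 28561 ≡ 357 (mod 641)
9^128 ≡ 357^2 = 127449 ≡ 531 (mod 641)
9^256 ≡ 531^2 = 281961 ≡ 562 (mod 641)
9^512 ≡ 562^2 = 315844 ≡ 472 (mod 641)
640 = 512 + 128 in binary powers of 2.
So 9^640 ≡ 472 · 531 ≡ 1 (mod 641).
Since the result is 1, base 9 gives no evidence that 641 is composite.

1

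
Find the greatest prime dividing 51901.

71

51901 = 17 · 3053
3053 = 43 · 71
71 is prime.
So 51901 = 17 · 43 · 71; the largest prime factor is 71.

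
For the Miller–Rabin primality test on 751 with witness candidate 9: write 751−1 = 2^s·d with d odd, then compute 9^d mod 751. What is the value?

751 − 1 = 750 = 2^1 · 375, so d = 375.
9^1 ≡ 9 (mod 751)
9^2 ≡ 9^2 = 81 ≡ 81 (mod 751)
9^4 ≡ 81^2 = 6561 ≡ 553 (mod 751)
9^8 ≡ 553^2 = 305809 ≡ 152 (mod 751)
9^16 ≡ 152^2 = 23104 ≡ 574 (mod 751)
9^32 ≡ 574^2 = 329476 ≡ 538 (mod 751)
9^64 ≡ 538^2 = 289444 ≡ 309 (mod 751)
9^128 ≡ 309^2 = 95481 ≡ 104 (mod 751)
9^256 ≡ 104^2 = 10816 ≡ 302 (mod 751)
375 = 256 + 64 + 32 + 16 + 4 + 2 + 1 in binary powers of 2.
So 9^375 ≡ 302 · 309 · 538 · 574 · 553 · 81 · 9 ≡ 1 (mod 751).
Since 9^d ≡ 1 (mod 751), base 9 does not prove 751 composite.

1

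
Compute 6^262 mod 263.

1

6^1 ≡ 6 (mod 263)
6^2 ≡ 6^2 = 36 ≡ 36 (mod 263)
6^4 ≡ 36^2 = 1296 ≡ 244 (mod 263)
6^8 ≡ 244^2 = 59536 ≡ 98 (mod 263)
6^16 ≡ 98^2 = 9604 ≡ 136 (mod 263)
6^32 ≡ 136^2 = 18496 ≡ 86 (mod 263)
6^64 ≡ 86^2 = 7396 ≡ 32 (mod 263)
6^128 ≡ 32^2 = 1024 ≡ 235 (mod 263)
6^256 ≡ 235^2 = 55225 ≡ 258 (mod 263)
262 = 256 + 4 + 2 in binary powers of 2.
So 6^262 ≡ 258 · 244 · 36 ≡ 1 (mod 263).
Since the result is 1, base 6 gives no evidence that 263 is composite.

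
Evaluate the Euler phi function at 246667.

233280

Factor: 246667 = 31 · 73 · 109.
φ(246667) = (31−1) · (73−1) · (109−1) = 30 · 72 · 108 = 233280.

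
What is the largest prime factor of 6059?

6059 = 73 · 83
83 is prime.
So 6059 = 73 · 83; the largest prime factor is 83.

83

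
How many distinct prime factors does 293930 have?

293930 = 2 · 146965
146965 = 5 · 29393
29393 = 7 · 4199
4199 = 13 · 323
323 = 17 · 19
293930 = 2 · 5 · 7 · 13 · 17 · 19, which has 6 distinct prime factors.

6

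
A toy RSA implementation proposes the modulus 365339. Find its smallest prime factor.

13

365339 is odd.
Digit sum 29, not divisible by 3.
Ends in 9: not divisible by 5.
7: 365339 = 7·52191 + 2
11: 365339 = 11·33212 + 7
13: 365339 = 13·28103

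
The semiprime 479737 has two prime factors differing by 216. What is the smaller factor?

Since p = q + 216, we have 479737 = q(q + 216), so q² + 216q − 479737 = 0.
Discriminant: 216² + 4·479737 = 46656 + 1918948 = 1965604; √1965604 = 1402.
q = (−216 + 1402)/2 = 593, and p = q + 216 = 809.
Check: 593 · 809 = 479737.

593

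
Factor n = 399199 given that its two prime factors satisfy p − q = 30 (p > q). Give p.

647

Since p = q + 30, we have 399199 = q(q + 30), so q² + 30q − 399199 = 0.
Discriminant: 30² + 4·399199 = 900 + 1596796 = 1597696; √1597696 = 1264.
q = (−30 + 1264)/2 = 617, and p = q + 30 = 647.
Check: 617 · 647 = 399199.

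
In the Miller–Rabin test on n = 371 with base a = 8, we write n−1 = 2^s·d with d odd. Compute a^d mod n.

71

371 − 1 = 370 = 2^1 · 185, so d = 185.
8^1 ≡ 8 (mod 371)
8^2 ≡ 8^2 = 64 ≡ 64 (mod 371)
8^4 ≡ 64^2 = 4096 ≡ 15 (mod 371)
8^8 ≡ 15^2 = 225 ≡ 225 (mod 371)
8^16 ≡ 225^2 = 50625 ≡ 169 (mod 371)
8^32 ≡ 169^2 = 28561 ≡ 365 (mod 371)
8^64 ≡ 365^2 = 133225 ≡ 36 (mod 371)
8^128 ≡ 36^2 = 1296 ≡ 183 (mod 371)
185 = 128 + 32 + 16 + 8 + 1 in binary powers of 2.
So 8^185 ≡ 183 · 365 · 169 · 225 · 8 ≡ 71 (mod 371).
Squaring chain: 71; never reaches −1, so base 8 is a Miller–Rabin witness that 371 is composite.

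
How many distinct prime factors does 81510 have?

81510 = 2 · 40755
40755 = 3 · 13585
13585 = 5 · 2717
2717 = 11 · 247
247 = 13 · 19
81510 = 2 · 3 · 5 · 11 · 13 · 19, which has 6 distinct prime factors.

6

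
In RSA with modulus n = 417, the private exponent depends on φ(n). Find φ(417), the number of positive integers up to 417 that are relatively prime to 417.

276

Factor: 417 = 3 · 139.
φ(417) = (3−1) · (139−1) = 2 · 138 = 276.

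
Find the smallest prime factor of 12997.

41

12997 is odd.
Digit sum 28, not divisible by 3.
Ends in 7: not divisible by 5.
7: 12997 = 7·1856 + 5
11: 12997 = 11·1181 + 6
13: 12997 = 13·999 + 10
17: 12997 = 17·764 + 9
19: 12997 = 19·684 + 1
23: 12997 = 23·565 + 2
29: 12997 = 29·448 + 5
31: 12997 = 31·419 + 8
37: 12997 = 37·351 + 10
41: 12997 = 41·317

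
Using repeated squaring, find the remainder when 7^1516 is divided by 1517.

107

7^1 ≡ 7 (mod 1517)
7^2 ≡ 7^2 = 49 ≡ 49 (mod 1517)
7^4 ≡ 49^2 = 2401 ≡ 884 (mod 1517)
7^8 ≡ 884^2 = 781456 ≡ 201 (mod 1517)
7^16 ≡ 201^2 = 40401 ≡ 959 (mod 1517)
7^32 ≡ 959^2 = 919681 ≡ 379 (mod 1517)
7^64 ≡ 379^2 = 143641 ≡ 1043 (mod 1517)
7^128 ≡ 1043^2 = 1087849 ≡ 160 (mod 1517)
7^256 ≡ 160^2 = 25600 ≡ 1328 (mod 1517)
7^512 ≡ 1328^2 = 1763584 ≡ 830 (mod 1517)
7^1024 ≡ 830^2 = 688900 ≡ 182 (mod 1517)
1516 = 1024 + 256 + 128 + 64 + 32 + 8 + 4 in binary powers of 2.
So 7^1516 ≡ 182 · 1328 · 160 · 1043 · 379 · 201 · 884 ≡ 107 (mod 1517).
Since 107 ≠ 1, base 7 is a Fermat witness: 1517 is composite.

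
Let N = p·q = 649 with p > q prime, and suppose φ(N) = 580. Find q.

φ(n) = (p−1)(q−1) = n − (p+q) + 1, so p + q = 649 − 580 + 1 = 70.
p and q are the roots of t² − 70t + 649 = 0.
Discriminant: 70² − 4·649 = 4900 − 2596 = 2304; √2304 = 48.
q = (70 − 48)/2 = 11, p = (70 + 48)/2 = 59.
Check: 11 · 59 = 649.

11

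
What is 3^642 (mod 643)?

1

3^1 ≡ 3 (mod 643)
3^2 ≡ 3^2 = 9 ≡ 9 (mod 643)
3^4 ≡ 9^2 = 81 ≡ 81 (mod 643)
3^8 ≡ 81^2 = 6561 ≡ 131 (mod 643)
3^16 ≡ 131^2 = 17161 ≡ 443 (mod 643)
3^32 ≡ 443^2 = 196249 ≡ 134 (mod 643)
3^64 ≡ 134^2 = 17956 ≡ 595 (mod 643)
3^128 ≡ 595^2 = 354025 ≡ 375 (mod 643)
3^256 ≡ 375^2 = 140625 ≡ 451 (mod 643)
3^512 ≡ 451^2 = 203401 ≡ 213 (mod 643)
642 = 512 + 128 + 2 in binary powers of 2.
So 3^642 ≡ 213 · 375 · 9 ≡ 1 (mod 643).
Since the result is 1, base 3 gives no evidence that 643 is composite.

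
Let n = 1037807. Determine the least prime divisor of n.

47

1037807 is odd.
Digit sum 26, not divisible by 3.
Ends in 7: not divisible by 5.
7: 1037807 = 7·148258 + 1
11: 1037807 = 11·94346 + 1
13: 1037807 = 13·79831 + 4
17: 1037807 = 17·61047 + 8
19: 1037807 = 19·54621 + 8
23: 1037807 = 23·45122 + 1
29: 1037807 = 29·35786 + 13
31: 1037807 = 31·33477 + 20
37: 1037807 = 37·28048 + 31
41: 1037807 = 41·25312 + 15
43: 1037807 = 43·24135 + 2
47: 1037807 = 47·22081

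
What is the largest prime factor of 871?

67

871 = 13 · 67
67 is prime.
So 871 = 13 · 67; the largest prime factor is 67.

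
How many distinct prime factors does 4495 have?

3

4495 = 5 · 899
899 = 29 · 31
4495 = 5 · 29 · 31, which has 3 distinct prime factors.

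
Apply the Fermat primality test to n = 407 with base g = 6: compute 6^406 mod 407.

258

6^1 ≡ 6 (mod 407)
6^2 ≡ 6^2 = 36 ≡ 36 (mod 407)
6^4 ≡ 36^2 = 1296 ≡ 75 (mod 407)
6^8 ≡ 75^2 = 5625 ≡ 334 (mod 407)
6^16 ≡ 334^2 = 111556 ≡ 38 (mod 407)
6^32 ≡ 38^2 = 1444 ≡ 223 (mod 407)
6^64 ≡ 223^2 = 49729 ≡ 75 (mod 407)
6^128 ≡ 75^2 = 5625 ≡ 334 (mod 407)
6^256 ≡ 334^2 = 111556 ≡ 38 (mod 407)
406 = 256 + 128 + 16 + 4 + 2 in binary powers of 2.
So 6^406 ≡ 38 · 334 · 38 · 75 · 36 ≡ 258 (mod 407).
Since 258 ≠ 1, base 6 is a Fermat witness: 407 is composite.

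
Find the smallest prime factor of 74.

2

74 is even: 2 divides it.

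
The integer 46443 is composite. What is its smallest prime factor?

3

46443 is odd.
Digit sum 21, divisible by 3.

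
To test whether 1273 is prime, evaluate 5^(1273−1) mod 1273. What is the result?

600

5^1 ≡ 5 (mod 1273)
5^2 ≡ 5^2 = 25 ≡ 25 (mod 1273)
5^4 ≡ 25^2 = 625 ≡ 625 (mod 1273)
5^8 ≡ 625^2 = 390625 ≡ 1087 (mod 1273)
5^16 ≡ 1087^2 = 1181569 ≡ 225 (mod 1273)
5^32 ≡ 225^2 = 50625 ≡ 978 (mod 1273)
5^64 ≡ 978^2 = 956484 ≡ 461 (mod 1273)
5^128 ≡ 461^2 = 212521 ≡ 1203 (mod 1273)
5^256 ≡ 1203^2 = 1447209 ≡ 1081 (mod 1273)
5^512 ≡ 1081^2 = 1168561 ≡ 1220 (mod 1273)
5^1024 ≡ 1220^2 = 1488400 ≡ 263 (mod 1273)
1272 = 1024 + 128 + 64 + 32 + 16 + 8 in binary powers of 2.
So 5^1272 ≡ 263 · 1203 · 461 · 978 · 225 · 1087 ≡ 600 (mod 1273).
Since 600 ≠ 1, base 5 is a Fermat witness: 1273 is composite.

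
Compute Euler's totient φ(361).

Factor: 361 = 19^2.
φ(361) = 19^1·(19−1) = 342.

342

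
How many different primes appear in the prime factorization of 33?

33 = 3 · 11
33 = 3 · 11, which has 2 distinct prime factors.

2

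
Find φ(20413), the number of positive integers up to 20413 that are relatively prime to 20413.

Factor: 20413 = 137 · 149.
φ(20413) = (137−1) · (149−1) = 136 · 148 = 20128.

20128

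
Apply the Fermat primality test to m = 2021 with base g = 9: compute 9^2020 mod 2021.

9^1 ≡ 9 (mod 2021)
9^2 ≡ 9^2 = 81 ≡ 81 (mod 2021)
9^4 ≡ 81^2 = 6561 ≡ 498 (mod 2021)
9^8 ≡ 498^2 = 248004 ≡ 1442 (mod 2021)
9^16 ≡ 1442^2 = 2079364 ≡ 1776 (mod 2021)
9^32 ≡ 1776^2 = 3154176 ≡ 1416 (mod 2021)
9^64 ≡ 1416^2 = 2005056 ≡ 224 (mod 2021)
9^128 ≡ 224^2 = 50176 ≡ 1672 (mod 2021)
9^256 ≡ 1672^2 = 2795584 ≡ 541 (mod 2021)
9^512 ≡ 541^2 = 292681 ≡ 1657 (mod 2021)
9^1024 ≡ 1657^2 = 2745649 ≡ 1131 (mod 2021)
2020 = 1024 + 512 + 256 + 128 + 64 + 32 + 4 in binary powers of 2.
So 9^2020 ≡ 1131 · 1657 · 541 · 1672 · 224 · 1416 · 498 ≡ 1358 (mod 2021).
Since 1358 ≠ 1, base 9 is a Fermat witness: 2021 is composite.

1358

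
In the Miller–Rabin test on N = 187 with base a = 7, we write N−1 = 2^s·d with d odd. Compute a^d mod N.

187 − 1 = 186 = 2^1 · 93, so d = 93.
7^1 ≡ 7 (mod 187)
7^2 ≡ 7^2 = 49 ≡ 49 (mod 187)
7^4 ≡ 49^2 = 2401 ≡ 157 (mod 187)
7^8 ≡ 157^2 = 24649 ≡ 152 (mod 187)
7^16 ≡ 152^2 = 23104 ≡ 103 (mod 187)
7^32 ≡ 103^2 = 10609 ≡ 137 (mod 187)
7^64 ≡ 137^2 = 18769 ≡ 69 (mod 187)
93 = 64 + 16 + 8 + 4 + 1 in binary powers of 2.
So 7^93 ≡ 69 · 103 · 152 · 157 · 7 ≡ 57 (mod 187).
Squaring chain: 57; never reaches −1, so base 7 is a Miller–Rabin witness that 187 is composite.

57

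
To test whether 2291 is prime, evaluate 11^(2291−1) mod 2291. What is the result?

11^1 ≡ 11 (mod 2291)
11^2 ≡ 11^2 = 121 ≡ 121 (mod 2291)
11^4 ≡ 121^2 = 14641 ≡ 895 (mod 2291)
11^8 ≡ 895^2 = 801025 ≡ 1466 (mod 2291)
11^16 ≡ 1466^2 = 2149156 ≡ 198 (mod 2291)
11^32 ≡ 198^2 = 39204 ≡ 257 (mod 2291)
11^64 ≡ 257^2 = 66049 ≡ 1901 (mod 2291)
11^128 ≡ 1901^2 = 3613801 ≡ 894 (mod 2291)
11^256 ≡ 894^2 = 799236 ≡ 1968 (mod 2291)
11^512 ≡ 1968^2 = 3873024 ≡ 1234 (mod 2291)
11^1024 ≡ 1234^2 = 1522756 ≡ 1532 (mod 2291)
11^2048 ≡ 1532^2 = 2347024 ≡ 1040 (mod 2291)
2290 = 2048 + 128 + 64 + 32 + 16 + 2 in binary powers of 2.
So 11^2290 ≡ 1040 · 894 · 1901 · 257 · 198 · 121 ≡ 651 (mod 2291).
Since 651 ≠ 1, base 11 is a Fermat witness: 2291 is composite.

651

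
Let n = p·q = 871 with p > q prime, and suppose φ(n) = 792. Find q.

13

φ(n) = (p−1)(q−1) = n − (p+q) + 1, so p + q = 871 − 792 + 1 = 80.
p and q are the roots of t² − 80t + 871 = 0.
Discriminant: 80² − 4·871 = 6400 − 3484 = 2916; √2916 = 54.
q = (80 − 54)/2 = 13, p = (80 + 54)/2 = 67.
Check: 13 · 67 = 871.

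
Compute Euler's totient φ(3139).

Factor: 3139 = 43 · 73.
φ(3139) = (43−1) · (73−1) = 42 · 72 = 3024.

3024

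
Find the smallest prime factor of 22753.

22753 is odd.
Digit sum 19, not divisible by 3.
Ends in 3: not divisible by 5.
7: 22753 = 7·3250 + 3
11: 22753 = 11·2068 + 5
13: 22753 = 13·1750 + 3
17: 22753 = 17·1338 + 7
19: 22753 = 19·1197 + 10
23: 22753 = 23·989 + 6
29: 22753 = 29·784 + 17
31: 22753 = 31·733 + 30
37: 22753 = 37·614 + 35
41: 22753 = 41·554 + 39
43: 22753 = 43·529 + 6
47: 22753 = 47·484 + 5
53: 22753 = 53·429 + 16
59: 22753 = 59·385 + 38
61: 22753 = 61·373

61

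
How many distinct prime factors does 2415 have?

4

2415 = 3 · 805
805 = 5 · 161
161 = 7 · 23
2415 = 3 · 5 · 7 · 23, which has 4 distinct prime factors.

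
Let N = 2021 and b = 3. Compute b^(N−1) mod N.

253

3^1 ≡ 3 (mod 2021)
3^2 ≡ 3^2 = 9 ≡ 9 (mod 2021)
3^4 ≡ 9^2 = 81 ≡ 81 (mod 2021)
3^8 ≡ 81^2 = 6561 ≡ 498 (mod 2021)
3^16 ≡ 498^2 = 248004 ≡ 1442 (mod 2021)
3^32 ≡ 1442^2 = 2079364 ≡ 1776 (mod 2021)
3^64 ≡ 1776^2 = 3154176 ≡ 1416 (mod 2021)
3^128 ≡ 1416^2 = 2005056 ≡ 224 (mod 2021)
3^256 ≡ 224^2 = 50176 ≡ 1672 (mod 2021)
3^512 ≡ 1672^2 = 2795584 ≡ 541 (mod 2021)
3^1024 ≡ 541^2 = 292681 ≡ 1657 (mod 2021)
2020 = 1024 + 512 + 256 + 128 + 64 + 32 + 4 in binary powers of 2.
So 3^2020 ≡ 1657 · 541 · 1672 · 224 · 1416 · 1776 · 81 ≡ 253 (mod 2021).
Since 253 ≠ 1, base 3 is a Fermat witness: 2021 is composite.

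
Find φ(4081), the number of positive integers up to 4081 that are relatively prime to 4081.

3120

Factor: 4081 = 7 · 11 · 53.
φ(4081) = (7−1) · (11−1) · (53−1) = 6 · 10 · 52 = 3120.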